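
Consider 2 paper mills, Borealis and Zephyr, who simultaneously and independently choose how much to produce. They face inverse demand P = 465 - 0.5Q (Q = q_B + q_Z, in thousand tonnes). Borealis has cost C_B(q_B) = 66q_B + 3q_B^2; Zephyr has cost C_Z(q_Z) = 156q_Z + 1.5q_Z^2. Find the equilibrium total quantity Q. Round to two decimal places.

Borealis's profit: π_B = (465 - 0.5Q)q_B - (66q_B + 3q_B²). Setting ∂π_B/∂q_B = 0: 399 - 7q_B - (1/2)(q_Z) = 0.
Zephyr's first-order condition: 309 - 4q_Z - (1/2)(q_B) = 0.
So q_B = (399 - (1/2)q_Z)/7 and q_Z = (309 - (1/2)q_B)/4.
Solving the pair: q_B = 1922/37, q_Z = 70.7568.
Total output Q = 1922/37 + 70.7568 = 122.7027.

122.70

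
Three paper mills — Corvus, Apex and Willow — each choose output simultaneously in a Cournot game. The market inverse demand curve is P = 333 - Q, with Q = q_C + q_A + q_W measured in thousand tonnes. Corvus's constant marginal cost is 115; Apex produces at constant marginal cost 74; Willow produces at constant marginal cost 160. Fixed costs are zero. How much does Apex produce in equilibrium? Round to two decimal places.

Corvus's profit: π_C = (333 - Q)q_C - (115q_C). Setting ∂π_C/∂q_C = 0: 218 - 2q_C - (q_A + q_W) = 0.
Apex's first-order condition: 259 - 2q_A - (q_C + q_W) = 0.
Willow's first-order condition: 173 - 2q_W - (q_C + q_A) = 0.
Summing all 3 equations gives 650 − 4Q = 0, hence Q = 325/2.
Back-substituting: q_C = (218 − 325/2) = 111/2, q_A = (259 − 325/2) = 193/2, q_W = (173 − 325/2) = 21/2.

96.50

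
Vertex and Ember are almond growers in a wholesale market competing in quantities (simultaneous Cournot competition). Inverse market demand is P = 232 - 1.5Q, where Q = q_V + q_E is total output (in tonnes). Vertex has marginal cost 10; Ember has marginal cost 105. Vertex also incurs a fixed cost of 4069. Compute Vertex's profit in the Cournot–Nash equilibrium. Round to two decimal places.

Vertex's profit: π_V = (232 - 1.5Q)q_V - (10q_V). Setting ∂π_V/∂q_V = 0: 222 - 3q_V - (3/2)(q_E) = 0.
Ember's profit: π_E = (232 - 1.5Q)q_E - (105q_E). Setting ∂π_E/∂q_E = 0: 127 - 3q_E - (3/2)(q_V) = 0.
Best responses: q_V = (222 - (3/2)q_E)/3, q_E = (127 - (3/2)q_V)/3.
Substituting one into the other gives q_V = 634/9 and q_E = 64/9.
Price P = 232 - (3/2)·(698/9) = 347/3.
Vertex's profit: (347/3 - 10)·(634/9) - 4069 = 3374.6296.

3374.63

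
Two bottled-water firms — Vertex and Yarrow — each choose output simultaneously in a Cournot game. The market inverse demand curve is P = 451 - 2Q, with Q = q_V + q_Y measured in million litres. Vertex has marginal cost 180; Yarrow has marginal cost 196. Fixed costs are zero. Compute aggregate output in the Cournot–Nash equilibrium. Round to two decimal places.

87.67

Vertex's profit: π_V = (451 - 2Q)q_V - (180q_V). Setting ∂π_V/∂q_V = 0: 271 - 4q_V - 2(q_Y) = 0.
Yarrow's profit: π_Y = (451 - 2Q)q_Y - (196q_Y). Setting ∂π_Y/∂q_Y = 0: 255 - 4q_Y - 2(q_V) = 0.
Rearranging gives the reaction functions q_V = (271 - 2q_Y)/4 and q_Y = (255 - 2q_V)/4.
Substituting one into the other gives q_V = 287/6 and q_Y = 239/6.
Total output Q = 287/6 + 239/6 = 263/3.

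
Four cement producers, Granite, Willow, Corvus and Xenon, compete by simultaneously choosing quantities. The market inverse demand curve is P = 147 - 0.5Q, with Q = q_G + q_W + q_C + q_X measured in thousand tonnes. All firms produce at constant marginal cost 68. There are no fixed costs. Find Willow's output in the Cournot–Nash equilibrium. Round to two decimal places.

31.60

Each firm earns π_i = (147 - 0.5Q)q_i - 68q_i.
First-order condition (treating rivals' output as given): 79 - q_i - (1/2)·Σ_{j≠i} q_j = 0.
With identical firms every q_j equals q_i, so Σ_{j≠i} q_j = 3q_i and 79 = (5/2)q_i, giving q_i = 158/5.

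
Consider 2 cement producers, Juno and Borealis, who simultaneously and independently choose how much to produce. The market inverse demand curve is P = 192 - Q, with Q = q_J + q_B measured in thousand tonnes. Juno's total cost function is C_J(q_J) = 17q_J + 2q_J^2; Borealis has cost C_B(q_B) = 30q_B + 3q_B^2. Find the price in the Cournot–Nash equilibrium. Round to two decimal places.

Juno's profit: π_J = (192 - Q)q_J - (17q_J + 2q_J²). Setting ∂π_J/∂q_J = 0: 175 - 6q_J - (q_B) = 0.
Borealis's first-order condition: 162 - 8q_B - (q_J) = 0.
Best responses: q_J = (175 - q_B)/6, q_B = (162 - q_J)/8.
Solving the pair: q_J = 1238/47, q_B = 797/47.
Total output Q = 43.2979, so price P = 192 - 43.2979 = 148.7021.

148.70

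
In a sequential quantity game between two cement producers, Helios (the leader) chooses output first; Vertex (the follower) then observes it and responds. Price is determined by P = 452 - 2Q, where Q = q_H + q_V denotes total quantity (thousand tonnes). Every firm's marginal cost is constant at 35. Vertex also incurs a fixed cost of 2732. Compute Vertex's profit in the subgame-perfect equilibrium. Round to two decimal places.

2702.03

Solve by backward induction. Given q_H, the follower Vertex maximises π_V = (452 - 2q_H - 2q_V)q_V - 35q_V.
Follower FOC: 417 - 2q_H - 4q_V = 0, so q_V(q_H) = (417 - 2q_H)/4.
Helios substitutes q_V(q_H) into its own profit: π_H = q_H(452 - 2q_H - (417 - 2q_H)/2) - 35q_H = (487/2 - q_H)q_H - 35q_H.
The leader's first-order condition 417/2 - 2q_H = 0 yields q_H = 417/4.
Then q_V = (417 - 2·(417/4))/4 = 417/8.
Price P = 452 - 2·(1251/8) = 557/4.
Vertex's profit: (557/4 - 35)·(417/8) - 2732 = 2702.0313.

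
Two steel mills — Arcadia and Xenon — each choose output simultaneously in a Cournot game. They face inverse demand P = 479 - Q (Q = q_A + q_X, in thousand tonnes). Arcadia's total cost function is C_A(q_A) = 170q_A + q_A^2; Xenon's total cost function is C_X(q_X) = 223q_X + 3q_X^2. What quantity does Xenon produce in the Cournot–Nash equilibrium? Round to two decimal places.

23.06

Arcadia's profit: π_A = (479 - Q)q_A - (170q_A + q_A²). Setting ∂π_A/∂q_A = 0: 309 - 4q_A - (q_X) = 0.
Xenon's first-order condition: 256 - 8q_X - (q_A) = 0.
So q_A = (309 - q_X)/4 and q_X = (256 - q_A)/8.
Solving the pair: q_A = 71.4839, q_X = 715/31.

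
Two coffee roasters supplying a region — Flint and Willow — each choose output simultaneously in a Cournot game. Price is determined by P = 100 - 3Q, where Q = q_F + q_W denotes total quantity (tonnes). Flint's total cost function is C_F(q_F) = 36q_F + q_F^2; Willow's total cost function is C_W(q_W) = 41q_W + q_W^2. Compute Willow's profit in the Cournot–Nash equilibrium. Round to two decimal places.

Flint's profit: π_F = (100 - 3Q)q_F - (36q_F + q_F²). Setting ∂π_F/∂q_F = 0: 64 - 8q_F - 3(q_W) = 0.
Willow's first-order condition: 59 - 8q_W - 3(q_F) = 0.
Best responses: q_F = (64 - 3q_W)/8, q_W = (59 - 3q_F)/8.
Substituting one into the other gives q_F = 67/11 and q_W = 56/11.
Price P = 100 - 3·(123/11) = 731/11.
Willow's profit: (731/11)·(56/11) - 41·(56/11) - (56/11)² = 103.6694.

103.67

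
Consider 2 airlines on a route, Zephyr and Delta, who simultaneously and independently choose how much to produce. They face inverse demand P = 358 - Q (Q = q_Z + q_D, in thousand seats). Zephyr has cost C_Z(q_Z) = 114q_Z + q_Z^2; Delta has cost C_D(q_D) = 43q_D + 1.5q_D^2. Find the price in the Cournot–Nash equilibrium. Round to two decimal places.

Zephyr's profit: π_Z = (358 - Q)q_Z - (114q_Z + q_Z²). Setting ∂π_Z/∂q_Z = 0: 244 - 4q_Z - (q_D) = 0.
Delta's profit: π_D = (358 - Q)q_D - (43q_D + (3/2)q_D²). Setting ∂π_D/∂q_D = 0: 315 - 5q_D - (q_Z) = 0.
So q_Z = (244 - q_D)/4 and q_D = (315 - q_Z)/5.
Solving the pair: q_Z = 905/19, q_D = 1016/19.
Total output Q = 1921/19, so price P = 358 - 1921/19 = 256.8947.

256.89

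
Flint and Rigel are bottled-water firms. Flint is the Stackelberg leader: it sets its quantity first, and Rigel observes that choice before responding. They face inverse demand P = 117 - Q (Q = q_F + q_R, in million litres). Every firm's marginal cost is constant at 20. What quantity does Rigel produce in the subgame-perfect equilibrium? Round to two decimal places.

The follower Rigel best-responds to any q_F: π_R = (117 - Q)q_R - 20q_R.
Follower FOC: 97 - q_F - 2q_R = 0, so q_R(q_F) = (97 - q_F)/2.
Flint substitutes q_R(q_F) into its own profit: π_F = q_F(117 - q_F - (97 - q_F)/2) - 20q_F = (137/2 - (1/2)q_F)q_F - 20q_F.
The leader's first-order condition 97/2 - q_F = 0 yields q_F = 97/2.
Then q_R = (97 - 97/2)/2 = 97/4.

24.25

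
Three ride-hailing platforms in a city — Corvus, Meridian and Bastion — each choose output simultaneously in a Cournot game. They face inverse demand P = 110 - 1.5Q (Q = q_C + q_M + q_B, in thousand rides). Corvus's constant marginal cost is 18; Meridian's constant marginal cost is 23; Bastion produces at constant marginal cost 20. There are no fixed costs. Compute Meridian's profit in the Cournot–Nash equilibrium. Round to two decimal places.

260.04

Corvus's profit: π_C = (110 - 1.5Q)q_C - (18q_C). Setting ∂π_C/∂q_C = 0: 92 - 3q_C - (3/2)(q_M + q_B) = 0.
Meridian's first-order condition: 87 - 3q_M - (3/2)(q_C + q_B) = 0.
Bastion's profit: π_B = (110 - 1.5Q)q_B - (20q_B). Setting ∂π_B/∂q_B = 0: 90 - 3q_B - (3/2)(q_C + q_M) = 0.
Adding the 3 conditions: 269 − 3Q − 3Q = 0, i.e. Q = 269/6.
Back-substituting: q_C = (92 − 269/4)/(3/2) = 33/2, q_M = (87 − 269/4)/(3/2) = 79/6, q_B = (90 − 269/4)/(3/2) = 91/6.
Price P = 110 - (3/2)·(269/6) = 171/4.
Meridian's profit: (171/4 - 23)·(79/6) = 260.0417.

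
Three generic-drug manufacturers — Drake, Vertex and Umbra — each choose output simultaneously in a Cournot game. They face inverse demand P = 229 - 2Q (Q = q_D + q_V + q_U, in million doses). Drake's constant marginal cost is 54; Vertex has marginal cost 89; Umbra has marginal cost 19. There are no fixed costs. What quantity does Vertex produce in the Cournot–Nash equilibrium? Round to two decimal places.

Drake's profit: π_D = (229 - 2Q)q_D - (54q_D). Setting ∂π_D/∂q_D = 0: 175 - 4q_D - 2(q_V + q_U) = 0.
Vertex's first-order condition: 140 - 4q_V - 2(q_D + q_U) = 0.
Umbra's profit: π_U = (229 - 2Q)q_U - (19q_U). Setting ∂π_U/∂q_U = 0: 210 - 4q_U - 2(q_D + q_V) = 0.
Adding the 3 conditions: 525 − 4Q − 4Q = 0, i.e. Q = 525/8.
Back-substituting: q_D = (175 − 525/4)/2 = 175/8, q_V = (140 − 525/4)/2 = 35/8, q_U = (210 − 525/4)/2 = 315/8.

4.38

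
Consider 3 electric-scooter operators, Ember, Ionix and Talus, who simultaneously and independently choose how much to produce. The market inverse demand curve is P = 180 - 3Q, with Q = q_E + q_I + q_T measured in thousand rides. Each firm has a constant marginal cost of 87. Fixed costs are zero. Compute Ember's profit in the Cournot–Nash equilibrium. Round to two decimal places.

Each firm earns π_i = (180 - 3Q)q_i - 87q_i.
Setting ∂π_i/∂q_i = 0 with rivals' quantities fixed: 93 - 6q_i - 3·Σ_{j≠i} q_j = 0.
With identical firms every q_j equals q_i, so Σ_{j≠i} q_j = 2q_i and 93 = 12q_i, giving q_i = 31/4.
Price P = 180 - 3·(93/4) = 441/4.
Ember's profit: (441/4 - 87)·(31/4) = 180.1875.

180.19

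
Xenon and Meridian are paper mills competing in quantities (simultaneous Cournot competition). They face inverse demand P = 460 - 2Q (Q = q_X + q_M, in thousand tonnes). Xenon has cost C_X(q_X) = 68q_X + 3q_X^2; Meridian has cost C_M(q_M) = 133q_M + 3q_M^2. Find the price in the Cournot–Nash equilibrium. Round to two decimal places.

340.17

Xenon's profit: π_X = (460 - 2Q)q_X - (68q_X + 3q_X²). Setting ∂π_X/∂q_X = 0: 392 - 10q_X - 2(q_M) = 0.
Meridian's first-order condition: 327 - 10q_M - 2(q_X) = 0.
Rearranging gives the reaction functions q_X = (392 - 2q_M)/10 and q_M = (327 - 2q_X)/10.
Solving the pair: q_X = 1633/48, q_M = 1243/48.
Total output Q = 719/12, so price P = 460 - 2·(719/12) = 340.1667.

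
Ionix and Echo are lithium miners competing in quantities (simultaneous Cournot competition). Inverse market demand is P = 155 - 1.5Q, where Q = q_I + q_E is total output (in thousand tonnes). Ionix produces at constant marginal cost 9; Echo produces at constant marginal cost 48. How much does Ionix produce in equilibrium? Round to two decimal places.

41.11

Ionix's profit: π_I = (155 - 1.5Q)q_I - (9q_I). Setting ∂π_I/∂q_I = 0: 146 - 3q_I - (3/2)(q_E) = 0.
Echo's first-order condition: 107 - 3q_E - (3/2)(q_I) = 0.
So q_I = (146 - (3/2)q_E)/3 and q_E = (107 - (3/2)q_I)/3.
Substituting one into the other gives q_I = 370/9 and q_E = 136/9.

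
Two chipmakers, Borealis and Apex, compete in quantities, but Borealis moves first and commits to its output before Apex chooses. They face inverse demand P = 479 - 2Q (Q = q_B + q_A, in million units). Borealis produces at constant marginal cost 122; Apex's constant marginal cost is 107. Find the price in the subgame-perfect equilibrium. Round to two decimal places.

207.50

The follower Apex best-responds to any q_B: π_A = (479 - 2Q)q_A - 107q_A.
Follower FOC: 372 - 2q_B - 4q_A = 0, so q_A(q_B) = (372 - 2q_B)/4.
Borealis substitutes q_A(q_B) into its own profit: π_B = q_B(479 - 2q_B - (372 - 2q_B)/2) - 122q_B = (293 - q_B)q_B - 122q_B.
Maximising: ∂π_B/∂q_B = 171 - 2q_B = 0, giving q_B = 171/2.
Then q_A = (372 - 2·(171/2))/4 = 201/4.
Total output Q = 543/4, so price P = 479 - 2·(543/4) = 415/2.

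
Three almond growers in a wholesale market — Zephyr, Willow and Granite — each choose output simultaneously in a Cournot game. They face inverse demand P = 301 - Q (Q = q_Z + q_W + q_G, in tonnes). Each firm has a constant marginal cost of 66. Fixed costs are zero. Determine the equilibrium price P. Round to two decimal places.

Each firm earns π_i = (301 - Q)q_i - 66q_i.
First-order condition (treating rivals' output as given): 235 - 2q_i - Σ_{j≠i} q_j = 0.
By symmetry each firm produces the same amount; substituting Σ_{j≠i} q_j = 2q_i yields q_i = 235/4.
Total output Q = 705/4, so price P = 301 - 705/4 = 499/4.

124.75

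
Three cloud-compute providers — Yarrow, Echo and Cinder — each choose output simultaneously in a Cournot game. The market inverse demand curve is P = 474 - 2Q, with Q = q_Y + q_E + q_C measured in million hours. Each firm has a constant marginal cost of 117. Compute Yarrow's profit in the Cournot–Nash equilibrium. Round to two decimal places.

A representative firm's profit is π_i = q_i(474 - 2Q) - 117q_i.
First-order condition (treating rivals' output as given): 357 - 4q_i - 2·Σ_{j≠i} q_j = 0.
With identical firms every q_j equals q_i, so Σ_{j≠i} q_j = 2q_i and 357 = 8q_i, giving q_i = 357/8.
Price P = 474 - 2·(1071/8) = 825/4.
Yarrow's profit: (825/4 - 117)·(357/8) = 3982.7813.

3982.78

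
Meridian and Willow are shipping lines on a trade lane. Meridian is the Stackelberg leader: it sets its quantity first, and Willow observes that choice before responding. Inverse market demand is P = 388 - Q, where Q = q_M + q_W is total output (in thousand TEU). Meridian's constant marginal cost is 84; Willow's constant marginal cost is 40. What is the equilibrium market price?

Solve by backward induction. Given q_M, the follower Willow maximises π_W = (388 - q_M - q_W)q_W - 40q_W.
Follower FOC: 348 - q_M - 2q_W = 0, so q_W(q_M) = (348 - q_M)/2.
The leader anticipates this reaction. Substituting into P = 388 - Q gives P = 214 - (1/2)q_M, so π_M = (214 - (1/2)q_M)q_M - 84q_M.
Maximising: ∂π_M/∂q_M = 130 - q_M = 0, giving q_M = 130.
Then q_W = (348 - 130)/2 = 109.
Total output Q = 239, so price P = 388 - 239 = 149.

149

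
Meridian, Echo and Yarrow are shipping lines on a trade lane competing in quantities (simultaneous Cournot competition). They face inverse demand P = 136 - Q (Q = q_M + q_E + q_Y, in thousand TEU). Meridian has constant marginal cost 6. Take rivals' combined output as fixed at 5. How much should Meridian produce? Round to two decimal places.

With rivals' combined output fixed at 5, Meridian's profit is π_M = (136 - 5 - q_M)q_M - (6q_M) = (131 - q_M)q_M - (6q_M).
∂π_M/∂q_M = 125 - 2q_M = 0, so q_M = 125/2.

62.50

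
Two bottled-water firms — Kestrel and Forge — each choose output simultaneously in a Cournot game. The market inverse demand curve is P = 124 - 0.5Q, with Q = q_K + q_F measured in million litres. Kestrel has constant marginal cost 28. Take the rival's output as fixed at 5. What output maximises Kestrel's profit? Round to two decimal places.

93.50

With the rival's output fixed at 5, Kestrel's profit is π_K = (124 - (1/2)·5 - (1/2)q_K)q_K - (28q_K) = (243/2 - (1/2)q_K)q_K - (28q_K).
∂π_K/∂q_K = 187/2 - q_K = 0, so q_K = 187/2.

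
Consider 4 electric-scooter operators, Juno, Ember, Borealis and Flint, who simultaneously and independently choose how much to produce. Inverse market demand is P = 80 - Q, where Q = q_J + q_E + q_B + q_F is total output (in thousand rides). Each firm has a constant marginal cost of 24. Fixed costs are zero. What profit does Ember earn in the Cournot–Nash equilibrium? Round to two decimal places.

125.44

A representative firm's profit is π_i = q_i(80 - Q) - 24q_i.
Setting ∂π_i/∂q_i = 0 with rivals' quantities fixed: 56 - 2q_i - Σ_{j≠i} q_j = 0.
By symmetry each firm produces the same amount; substituting Σ_{j≠i} q_j = 3q_i yields q_i = 56/5.
Price P = 80 - 224/5 = 176/5.
Ember's profit: (176/5 - 24)·(56/5) = 125.4400.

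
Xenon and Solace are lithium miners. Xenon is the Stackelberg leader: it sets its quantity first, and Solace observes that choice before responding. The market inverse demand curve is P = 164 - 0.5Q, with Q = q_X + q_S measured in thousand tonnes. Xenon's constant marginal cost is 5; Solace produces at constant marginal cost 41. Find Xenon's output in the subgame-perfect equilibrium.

195

The follower Solace best-responds to any q_X: π_S = (164 - 0.5Q)q_S - 41q_S.
Setting the follower's marginal profit to zero, 123 - (1/2)q_X - q_S = 0, i.e. q_S = (123 - (1/2)q_X).
Xenon substitutes q_S(q_X) into its own profit: π_X = q_X(164 - (1/2)q_X - (123 - (1/2)q_X)/2) - 5q_X = (205/2 - (1/4)q_X)q_X - 5q_X.
The leader's first-order condition 195/2 - (1/2)q_X = 0 yields q_X = 195.
Then q_S = (123 - (1/2)·195) = 51/2.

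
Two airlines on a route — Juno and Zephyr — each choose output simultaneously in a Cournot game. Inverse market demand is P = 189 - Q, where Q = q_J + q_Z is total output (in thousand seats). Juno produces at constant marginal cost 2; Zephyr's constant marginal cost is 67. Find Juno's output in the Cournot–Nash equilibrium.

Juno's profit: π_J = (189 - Q)q_J - (2q_J). Setting ∂π_J/∂q_J = 0: 187 - 2q_J - (q_Z) = 0.
Zephyr's profit: π_Z = (189 - Q)q_Z - (67q_Z). Setting ∂π_Z/∂q_Z = 0: 122 - 2q_Z - (q_J) = 0.
Rearranging gives the reaction functions q_J = (187 - q_Z)/2 and q_Z = (122 - q_J)/2.
Solving the pair: q_J = 84, q_Z = 19.

84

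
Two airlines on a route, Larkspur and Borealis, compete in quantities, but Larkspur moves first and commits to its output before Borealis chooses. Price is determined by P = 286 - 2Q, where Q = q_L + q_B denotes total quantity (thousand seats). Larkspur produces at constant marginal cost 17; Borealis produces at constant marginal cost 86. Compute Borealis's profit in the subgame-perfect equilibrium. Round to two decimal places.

120.13

Solve by backward induction. Given q_L, the follower Borealis maximises π_B = (286 - 2q_L - 2q_B)q_B - 86q_B.
Setting the follower's marginal profit to zero, 200 - 2q_L - 4q_B = 0, i.e. q_B = (200 - 2q_L)/4.
Larkspur substitutes q_B(q_L) into its own profit: π_L = q_L(286 - 2q_L - (200 - 2q_L)/2) - 17q_L = (186 - q_L)q_L - 17q_L.
Leader FOC: 169 - 2q_L = 0, so q_L = 169/2.
Then q_B = (200 - 2·(169/2))/4 = 31/4.
Price P = 286 - 2·(369/4) = 203/2.
Borealis's profit: (203/2 - 86)·(31/4) = 961/8.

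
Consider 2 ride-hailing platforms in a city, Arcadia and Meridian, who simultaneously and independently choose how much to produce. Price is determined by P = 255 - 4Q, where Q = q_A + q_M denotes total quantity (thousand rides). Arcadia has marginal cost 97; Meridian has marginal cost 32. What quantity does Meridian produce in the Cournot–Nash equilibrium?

24

Arcadia's profit: π_A = (255 - 4Q)q_A - (97q_A). Setting ∂π_A/∂q_A = 0: 158 - 8q_A - 4(q_M) = 0.
Meridian's profit: π_M = (255 - 4Q)q_M - (32q_M). Setting ∂π_M/∂q_M = 0: 223 - 8q_M - 4(q_A) = 0.
Rearranging gives the reaction functions q_A = (158 - 4q_M)/8 and q_M = (223 - 4q_A)/8.
Solving the pair: q_A = 31/4, q_M = 24.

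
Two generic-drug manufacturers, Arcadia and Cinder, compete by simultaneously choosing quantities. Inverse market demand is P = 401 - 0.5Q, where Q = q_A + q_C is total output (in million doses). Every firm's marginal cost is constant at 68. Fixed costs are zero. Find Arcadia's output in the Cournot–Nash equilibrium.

222

A representative firm's profit is π_i = q_i(401 - 0.5Q) - 68q_i.
Setting ∂π_i/∂q_i = 0 with rivals' quantities fixed: 333 - q_i - (1/2)q_j = 0.
With identical firms every q_j equals q_i, so q_j = q_i and 333 = (3/2)q_i, giving q_i = 222.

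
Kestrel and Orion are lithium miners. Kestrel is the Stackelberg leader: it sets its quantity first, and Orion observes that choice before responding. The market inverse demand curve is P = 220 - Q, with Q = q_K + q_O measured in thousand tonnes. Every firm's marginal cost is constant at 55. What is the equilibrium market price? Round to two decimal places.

The follower Orion best-responds to any q_K: π_O = (220 - Q)q_O - 55q_O.
Follower FOC: 165 - q_K - 2q_O = 0, so q_O(q_K) = (165 - q_K)/2.
Kestrel substitutes q_O(q_K) into its own profit: π_K = q_K(220 - q_K - (165 - q_K)/2) - 55q_K = (275/2 - (1/2)q_K)q_K - 55q_K.
The leader's first-order condition 165/2 - q_K = 0 yields q_K = 165/2.
Then q_O = (165 - 165/2)/2 = 165/4.
Total output Q = 495/4, so price P = 220 - 495/4 = 385/4.

96.25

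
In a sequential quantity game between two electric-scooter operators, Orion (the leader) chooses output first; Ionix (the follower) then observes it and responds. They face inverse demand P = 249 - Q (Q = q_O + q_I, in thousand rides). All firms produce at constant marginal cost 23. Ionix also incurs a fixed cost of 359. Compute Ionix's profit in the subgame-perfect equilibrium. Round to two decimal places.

Solve by backward induction. Given q_O, the follower Ionix maximises π_I = (249 - q_O - q_I)q_I - 23q_I.
∂π_I/∂q_I = 226 - q_O - 2q_I = 0 gives the reaction function q_I = (226 - q_O)/2.
The leader anticipates this reaction. Substituting into P = 249 - Q gives P = 136 - (1/2)q_O, so π_O = (136 - (1/2)q_O)q_O - 23q_O.
Leader FOC: 113 - q_O = 0, so q_O = 113.
Then q_I = (226 - 113)/2 = 113/2.
Price P = 249 - 339/2 = 159/2.
Ionix's profit: (159/2 - 23)·(113/2) - 359 = 2833.2500.

2833.25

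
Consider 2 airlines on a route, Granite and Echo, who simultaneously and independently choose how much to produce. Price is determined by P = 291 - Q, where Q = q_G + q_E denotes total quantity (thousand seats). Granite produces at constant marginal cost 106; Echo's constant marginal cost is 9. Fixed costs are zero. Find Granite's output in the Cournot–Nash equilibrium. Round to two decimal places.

29.33

Granite's profit: π_G = (291 - Q)q_G - (106q_G). Setting ∂π_G/∂q_G = 0: 185 - 2q_G - (q_E) = 0.
Echo's first-order condition: 282 - 2q_E - (q_G) = 0.
Rearranging gives the reaction functions q_G = (185 - q_E)/2 and q_E = (282 - q_G)/2.
Solving the pair: q_G = 88/3, q_E = 379/3.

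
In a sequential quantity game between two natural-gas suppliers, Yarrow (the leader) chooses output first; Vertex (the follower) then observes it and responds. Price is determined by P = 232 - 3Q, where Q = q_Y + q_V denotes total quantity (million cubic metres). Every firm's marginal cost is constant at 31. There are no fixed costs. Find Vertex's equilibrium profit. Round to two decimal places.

841.69

Solve by backward induction. Given q_Y, the follower Vertex maximises π_V = (232 - 3q_Y - 3q_V)q_V - 31q_V.
Follower FOC: 201 - 3q_Y - 6q_V = 0, so q_V(q_Y) = (201 - 3q_Y)/6.
Yarrow substitutes q_V(q_Y) into its own profit: π_Y = q_Y(232 - 3q_Y - (201 - 3q_Y)/2) - 31q_Y = (263/2 - (3/2)q_Y)q_Y - 31q_Y.
Leader FOC: 201/2 - 3q_Y = 0, so q_Y = 67/2.
Then q_V = (201 - 3·(67/2))/6 = 67/4.
Price P = 232 - 3·(201/4) = 325/4.
Vertex's profit: (325/4 - 31)·(67/4) = 841.6875.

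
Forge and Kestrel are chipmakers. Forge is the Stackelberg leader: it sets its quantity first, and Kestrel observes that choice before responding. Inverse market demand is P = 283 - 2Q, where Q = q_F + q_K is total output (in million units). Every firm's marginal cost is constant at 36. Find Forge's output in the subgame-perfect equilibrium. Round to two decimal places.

61.75

The follower Kestrel best-responds to any q_F: π_K = (283 - 2Q)q_K - 36q_K.
Follower FOC: 247 - 2q_F - 4q_K = 0, so q_K(q_F) = (247 - 2q_F)/4.
Forge substitutes q_K(q_F) into its own profit: π_F = q_F(283 - 2q_F - (247 - 2q_F)/2) - 36q_F = (319/2 - q_F)q_F - 36q_F.
Maximising: ∂π_F/∂q_F = 247/2 - 2q_F = 0, giving q_F = 247/4.
Then q_K = (247 - 2·(247/4))/4 = 247/8.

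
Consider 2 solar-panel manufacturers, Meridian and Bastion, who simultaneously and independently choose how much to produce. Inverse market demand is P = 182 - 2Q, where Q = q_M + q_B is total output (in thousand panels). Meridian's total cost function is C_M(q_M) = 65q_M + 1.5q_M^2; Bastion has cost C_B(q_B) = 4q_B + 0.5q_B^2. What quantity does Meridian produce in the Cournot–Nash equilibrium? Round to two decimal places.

Meridian's profit: π_M = (182 - 2Q)q_M - (65q_M + (3/2)q_M²). Setting ∂π_M/∂q_M = 0: 117 - 7q_M - 2(q_B) = 0.
Bastion's first-order condition: 178 - 5q_B - 2(q_M) = 0.
Best responses: q_M = (117 - 2q_B)/7, q_B = (178 - 2q_M)/5.
Solving the pair: q_M = 229/31, q_B = 1012/31.

7.39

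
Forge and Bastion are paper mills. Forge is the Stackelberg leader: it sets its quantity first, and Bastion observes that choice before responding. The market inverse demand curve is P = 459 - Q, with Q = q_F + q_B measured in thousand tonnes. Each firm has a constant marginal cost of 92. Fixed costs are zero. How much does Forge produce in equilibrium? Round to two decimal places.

The follower Bastion best-responds to any q_F: π_B = (459 - Q)q_B - 92q_B.
Setting the follower's marginal profit to zero, 367 - q_F - 2q_B = 0, i.e. q_B = (367 - q_F)/2.
The leader anticipates this reaction. Substituting into P = 459 - Q gives P = 551/2 - (1/2)q_F, so π_F = (551/2 - (1/2)q_F)q_F - 92q_F.
Leader FOC: 367/2 - q_F = 0, so q_F = 367/2.
Then q_B = (367 - 367/2)/2 = 367/4.

183.50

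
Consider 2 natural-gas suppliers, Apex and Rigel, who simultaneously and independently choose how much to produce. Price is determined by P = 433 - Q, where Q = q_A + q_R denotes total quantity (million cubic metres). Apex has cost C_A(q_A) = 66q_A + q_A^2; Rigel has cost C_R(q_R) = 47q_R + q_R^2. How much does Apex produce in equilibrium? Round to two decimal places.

72.13

Apex's profit: π_A = (433 - Q)q_A - (66q_A + q_A²). Setting ∂π_A/∂q_A = 0: 367 - 4q_A - (q_R) = 0.
Rigel's profit: π_R = (433 - Q)q_R - (47q_R + q_R²). Setting ∂π_R/∂q_R = 0: 386 - 4q_R - (q_A) = 0.
So q_A = (367 - q_R)/4 and q_R = (386 - q_A)/4.
Solving the pair: q_A = 1082/15, q_R = 1177/15.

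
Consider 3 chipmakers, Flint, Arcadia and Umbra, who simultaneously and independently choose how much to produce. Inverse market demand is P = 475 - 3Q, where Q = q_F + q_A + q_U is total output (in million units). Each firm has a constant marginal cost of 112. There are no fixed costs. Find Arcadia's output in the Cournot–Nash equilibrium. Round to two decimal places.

Each firm earns π_i = (475 - 3Q)q_i - 112q_i.
First-order condition (treating rivals' output as given): 363 - 6q_i - 3·Σ_{j≠i} q_j = 0.
By symmetry each firm produces the same amount; substituting Σ_{j≠i} q_j = 2q_i yields q_i = 363/12 = 121/4.

30.25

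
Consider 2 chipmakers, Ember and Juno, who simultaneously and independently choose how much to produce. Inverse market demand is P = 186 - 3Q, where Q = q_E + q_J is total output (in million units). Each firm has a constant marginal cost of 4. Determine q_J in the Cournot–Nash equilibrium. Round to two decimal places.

Each firm earns π_i = (186 - 3Q)q_i - 4q_i.
Setting ∂π_i/∂q_i = 0 with rivals' quantities fixed: 182 - 6q_i - 3q_j = 0.
With identical firms every q_j equals q_i, so q_j = q_i and 182 = 9q_i, giving q_i = 182/9.

20.22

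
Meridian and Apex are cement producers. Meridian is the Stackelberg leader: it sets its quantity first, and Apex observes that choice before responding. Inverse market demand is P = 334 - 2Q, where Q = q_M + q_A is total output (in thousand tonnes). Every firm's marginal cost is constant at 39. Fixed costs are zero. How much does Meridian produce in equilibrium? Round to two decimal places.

Solve by backward induction. Given q_M, the follower Apex maximises π_A = (334 - 2q_M - 2q_A)q_A - 39q_A.
Follower FOC: 295 - 2q_M - 4q_A = 0, so q_A(q_M) = (295 - 2q_M)/4.
The leader anticipates this reaction. Substituting into P = 334 - 2Q gives P = 373/2 - q_M, so π_M = (373/2 - q_M)q_M - 39q_M.
The leader's first-order condition 295/2 - 2q_M = 0 yields q_M = 295/4.
Then q_A = (295 - 2·(295/4))/4 = 295/8.

73.75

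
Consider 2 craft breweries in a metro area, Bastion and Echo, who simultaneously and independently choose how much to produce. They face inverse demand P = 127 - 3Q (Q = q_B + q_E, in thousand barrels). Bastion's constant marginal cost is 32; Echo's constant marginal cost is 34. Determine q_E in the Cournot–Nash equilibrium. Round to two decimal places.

Bastion's profit: π_B = (127 - 3Q)q_B - (32q_B). Setting ∂π_B/∂q_B = 0: 95 - 6q_B - 3(q_E) = 0.
Echo's profit: π_E = (127 - 3Q)q_E - (34q_E). Setting ∂π_E/∂q_E = 0: 93 - 6q_E - 3(q_B) = 0.
Rearranging gives the reaction functions q_B = (95 - 3q_E)/6 and q_E = (93 - 3q_B)/6.
Substituting one into the other gives q_B = 97/9 and q_E = 91/9.

10.11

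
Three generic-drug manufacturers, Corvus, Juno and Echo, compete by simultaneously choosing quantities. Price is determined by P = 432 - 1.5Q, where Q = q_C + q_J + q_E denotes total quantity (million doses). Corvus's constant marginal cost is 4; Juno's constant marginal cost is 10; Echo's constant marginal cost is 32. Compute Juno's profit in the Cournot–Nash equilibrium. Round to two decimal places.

Corvus's profit: π_C = (432 - 1.5Q)q_C - (4q_C). Setting ∂π_C/∂q_C = 0: 428 - 3q_C - (3/2)(q_J + q_E) = 0.
Juno's first-order condition: 422 - 3q_J - (3/2)(q_C + q_E) = 0.
Echo's first-order condition: 400 - 3q_E - (3/2)(q_C + q_J) = 0.
Summing all 3 equations gives 1250 − 6Q = 0, hence Q = 625/3.
Back-substituting: q_C = (428 − 625/2)/(3/2) = 77, q_J = (422 − 625/2)/(3/2) = 73, q_E = (400 − 625/2)/(3/2) = 175/3.
Price P = 432 - (3/2)·(625/3) = 239/2.
Juno's profit: (239/2 - 10)·73 = 7993.5000.

7993.50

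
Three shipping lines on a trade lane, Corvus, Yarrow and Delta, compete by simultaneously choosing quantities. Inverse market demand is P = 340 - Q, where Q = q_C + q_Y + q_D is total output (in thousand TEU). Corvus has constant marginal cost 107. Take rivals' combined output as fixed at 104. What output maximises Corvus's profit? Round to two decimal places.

64.50

With rivals' combined output fixed at 104, Corvus's profit is π_C = (340 - 104 - q_C)q_C - (107q_C) = (236 - q_C)q_C - (107q_C).
∂π_C/∂q_C = 129 - 2q_C = 0, so q_C = 129/2.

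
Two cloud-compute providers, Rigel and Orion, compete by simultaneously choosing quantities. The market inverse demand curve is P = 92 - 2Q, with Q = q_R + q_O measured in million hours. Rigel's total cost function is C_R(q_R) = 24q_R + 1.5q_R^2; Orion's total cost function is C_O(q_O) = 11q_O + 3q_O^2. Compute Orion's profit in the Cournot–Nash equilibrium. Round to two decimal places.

Rigel's profit: π_R = (92 - 2Q)q_R - (24q_R + (3/2)q_R²). Setting ∂π_R/∂q_R = 0: 68 - 7q_R - 2(q_O) = 0.
Orion's first-order condition: 81 - 10q_O - 2(q_R) = 0.
So q_R = (68 - 2q_O)/7 and q_O = (81 - 2q_R)/10.
Substituting one into the other gives q_R = 259/33 and q_O = 431/66.
Price P = 92 - 2·(949/66) = 63.2424.
Orion's profit: 63.2424·(431/66) - 11·(431/66) - 3(431/66)² = 213.2243.

213.22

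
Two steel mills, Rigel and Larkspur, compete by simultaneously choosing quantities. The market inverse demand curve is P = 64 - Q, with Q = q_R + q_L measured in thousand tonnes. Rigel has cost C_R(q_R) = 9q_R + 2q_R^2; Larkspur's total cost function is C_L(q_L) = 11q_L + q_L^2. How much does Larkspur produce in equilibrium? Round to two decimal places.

Rigel's profit: π_R = (64 - Q)q_R - (9q_R + 2q_R²). Setting ∂π_R/∂q_R = 0: 55 - 6q_R - (q_L) = 0.
Larkspur's profit: π_L = (64 - Q)q_L - (11q_L + q_L²). Setting ∂π_L/∂q_L = 0: 53 - 4q_L - (q_R) = 0.
Rearranging gives the reaction functions q_R = (55 - q_L)/6 and q_L = (53 - q_R)/4.
Solving the pair: q_R = 167/23, q_L = 263/23.

11.43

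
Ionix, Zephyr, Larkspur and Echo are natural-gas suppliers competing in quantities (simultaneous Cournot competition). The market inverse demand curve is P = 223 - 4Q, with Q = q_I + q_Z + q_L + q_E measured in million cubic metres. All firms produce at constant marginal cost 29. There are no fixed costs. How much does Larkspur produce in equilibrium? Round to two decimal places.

Each firm earns π_i = (223 - 4Q)q_i - 29q_i.
First-order condition (treating rivals' output as given): 194 - 8q_i - 4·Σ_{j≠i} q_j = 0.
With identical firms every q_j equals q_i, so Σ_{j≠i} q_j = 3q_i and 194 = 20q_i, giving q_i = 97/10.

9.70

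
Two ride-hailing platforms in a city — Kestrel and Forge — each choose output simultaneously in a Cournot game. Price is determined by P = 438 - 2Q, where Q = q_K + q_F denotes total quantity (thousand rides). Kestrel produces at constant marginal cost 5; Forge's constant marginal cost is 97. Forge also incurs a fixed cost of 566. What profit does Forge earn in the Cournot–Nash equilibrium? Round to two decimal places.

2878.50

Kestrel's profit: π_K = (438 - 2Q)q_K - (5q_K). Setting ∂π_K/∂q_K = 0: 433 - 4q_K - 2(q_F) = 0.
Forge's profit: π_F = (438 - 2Q)q_F - (97q_F). Setting ∂π_F/∂q_F = 0: 341 - 4q_F - 2(q_K) = 0.
Best responses: q_K = (433 - 2q_F)/4, q_F = (341 - 2q_K)/4.
Solving the pair: q_K = 175/2, q_F = 83/2.
Price P = 438 - 2·129 = 180.
Forge's profit: (180 - 97)·(83/2) - 566 = 2878.5000.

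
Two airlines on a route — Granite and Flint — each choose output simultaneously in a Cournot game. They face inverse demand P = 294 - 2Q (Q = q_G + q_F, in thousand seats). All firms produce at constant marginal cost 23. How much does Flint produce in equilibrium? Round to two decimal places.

Each firm earns π_i = (294 - 2Q)q_i - 23q_i.
First-order condition (treating rivals' output as given): 271 - 4q_i - 2q_j = 0.
By symmetry each firm produces the same amount; substituting q_j = q_i yields q_i = 271/6.

45.17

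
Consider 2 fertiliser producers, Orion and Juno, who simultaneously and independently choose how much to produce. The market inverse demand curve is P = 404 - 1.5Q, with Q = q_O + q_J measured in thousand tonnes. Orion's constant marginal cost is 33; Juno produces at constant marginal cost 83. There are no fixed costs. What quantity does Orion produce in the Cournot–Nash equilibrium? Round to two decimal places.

Orion's profit: π_O = (404 - 1.5Q)q_O - (33q_O). Setting ∂π_O/∂q_O = 0: 371 - 3q_O - (3/2)(q_J) = 0.
Juno's first-order condition: 321 - 3q_J - (3/2)(q_O) = 0.
So q_O = (371 - (3/2)q_J)/3 and q_J = (321 - (3/2)q_O)/3.
Solving the pair: q_O = 842/9, q_J = 542/9.

93.56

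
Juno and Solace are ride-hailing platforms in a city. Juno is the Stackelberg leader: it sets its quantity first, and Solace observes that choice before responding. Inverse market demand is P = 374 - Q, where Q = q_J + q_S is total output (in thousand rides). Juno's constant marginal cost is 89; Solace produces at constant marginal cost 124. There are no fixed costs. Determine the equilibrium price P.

169

The follower Solace best-responds to any q_J: π_S = (374 - Q)q_S - 124q_S.
∂π_S/∂q_S = 250 - q_J - 2q_S = 0 gives the reaction function q_S = (250 - q_J)/2.
Juno substitutes q_S(q_J) into its own profit: π_J = q_J(374 - q_J - (250 - q_J)/2) - 89q_J = (249 - (1/2)q_J)q_J - 89q_J.
Maximising: ∂π_J/∂q_J = 160 - q_J = 0, giving q_J = 160.
Then q_S = (250 - 160)/2 = 45.
Total output Q = 205, so price P = 374 - 205 = 169.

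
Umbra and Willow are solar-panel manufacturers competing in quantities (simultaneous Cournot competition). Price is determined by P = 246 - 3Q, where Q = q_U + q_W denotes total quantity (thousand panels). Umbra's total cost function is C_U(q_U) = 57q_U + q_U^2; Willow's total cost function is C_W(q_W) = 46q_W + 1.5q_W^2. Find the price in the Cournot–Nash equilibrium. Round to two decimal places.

144.38

Umbra's profit: π_U = (246 - 3Q)q_U - (57q_U + q_U²). Setting ∂π_U/∂q_U = 0: 189 - 8q_U - 3(q_W) = 0.
Willow's profit: π_W = (246 - 3Q)q_W - (46q_W + (3/2)q_W²). Setting ∂π_W/∂q_W = 0: 200 - 9q_W - 3(q_U) = 0.
Rearranging gives the reaction functions q_U = (189 - 3q_W)/8 and q_W = (200 - 3q_U)/9.
Solving the pair: q_U = 367/21, q_W = 1033/63.
Total output Q = 33.8730, so price P = 246 - 3·33.8730 = 144.3810.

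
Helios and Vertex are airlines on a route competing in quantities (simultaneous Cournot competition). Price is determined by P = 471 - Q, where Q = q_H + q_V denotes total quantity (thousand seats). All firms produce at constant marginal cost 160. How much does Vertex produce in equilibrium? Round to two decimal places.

Each firm earns π_i = (471 - Q)q_i - 160q_i.
Setting ∂π_i/∂q_i = 0 with rivals' quantities fixed: 311 - 2q_i - q_j = 0.
By symmetry each firm produces the same amount; substituting q_j = q_i yields q_i = 311/3.

103.67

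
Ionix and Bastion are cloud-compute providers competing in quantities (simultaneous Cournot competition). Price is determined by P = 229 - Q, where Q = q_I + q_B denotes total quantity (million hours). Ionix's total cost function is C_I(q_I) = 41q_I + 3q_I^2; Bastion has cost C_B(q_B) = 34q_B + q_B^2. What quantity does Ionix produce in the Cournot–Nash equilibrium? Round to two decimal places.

17.97

Ionix's profit: π_I = (229 - Q)q_I - (41q_I + 3q_I²). Setting ∂π_I/∂q_I = 0: 188 - 8q_I - (q_B) = 0.
Bastion's first-order condition: 195 - 4q_B - (q_I) = 0.
Best responses: q_I = (188 - q_B)/8, q_B = (195 - q_I)/4.
Substituting one into the other gives q_I = 557/31 and q_B = 1372/31.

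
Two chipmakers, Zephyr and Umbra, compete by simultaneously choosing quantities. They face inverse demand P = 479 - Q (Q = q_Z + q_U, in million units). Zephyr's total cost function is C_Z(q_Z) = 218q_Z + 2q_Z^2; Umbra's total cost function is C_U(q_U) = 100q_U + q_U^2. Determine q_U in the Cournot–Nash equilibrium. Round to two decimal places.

Zephyr's profit: π_Z = (479 - Q)q_Z - (218q_Z + 2q_Z²). Setting ∂π_Z/∂q_Z = 0: 261 - 6q_Z - (q_U) = 0.
Umbra's first-order condition: 379 - 4q_U - (q_Z) = 0.
So q_Z = (261 - q_U)/6 and q_U = (379 - q_Z)/4.
Solving the pair: q_Z = 665/23, q_U = 87.5217.

87.52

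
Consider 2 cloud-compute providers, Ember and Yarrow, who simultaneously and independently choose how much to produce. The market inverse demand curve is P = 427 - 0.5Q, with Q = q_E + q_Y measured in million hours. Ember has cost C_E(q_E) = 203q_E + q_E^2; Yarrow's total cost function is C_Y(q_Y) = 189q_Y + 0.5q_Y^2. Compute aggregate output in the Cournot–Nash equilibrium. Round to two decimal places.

Ember's profit: π_E = (427 - 0.5Q)q_E - (203q_E + q_E²). Setting ∂π_E/∂q_E = 0: 224 - 3q_E - (1/2)(q_Y) = 0.
Yarrow's first-order condition: 238 - 2q_Y - (1/2)(q_E) = 0.
Rearranging gives the reaction functions q_E = (224 - (1/2)q_Y)/3 and q_Y = (238 - (1/2)q_E)/2.
Substituting one into the other gives q_E = 1316/23 and q_Y = 104.6957.
Total output Q = 1316/23 + 104.6957 = 161.9130.

161.91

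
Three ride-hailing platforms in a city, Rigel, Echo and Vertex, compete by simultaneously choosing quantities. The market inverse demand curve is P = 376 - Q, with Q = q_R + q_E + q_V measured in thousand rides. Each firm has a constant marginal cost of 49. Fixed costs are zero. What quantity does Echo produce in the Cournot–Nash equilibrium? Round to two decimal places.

81.75

A representative firm's profit is π_i = q_i(376 - Q) - 49q_i.
First-order condition (treating rivals' output as given): 327 - 2q_i - Σ_{j≠i} q_j = 0.
With identical firms every q_j equals q_i, so Σ_{j≠i} q_j = 2q_i and 327 = 4q_i, giving q_i = 327/4.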